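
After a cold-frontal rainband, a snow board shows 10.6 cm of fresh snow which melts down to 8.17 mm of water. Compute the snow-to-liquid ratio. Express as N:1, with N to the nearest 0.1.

ratio ≈ 13.0

Ratio = snow depth / SWE = 106 mm / 8.17 mm = 13.0, i.e. 13.0:1.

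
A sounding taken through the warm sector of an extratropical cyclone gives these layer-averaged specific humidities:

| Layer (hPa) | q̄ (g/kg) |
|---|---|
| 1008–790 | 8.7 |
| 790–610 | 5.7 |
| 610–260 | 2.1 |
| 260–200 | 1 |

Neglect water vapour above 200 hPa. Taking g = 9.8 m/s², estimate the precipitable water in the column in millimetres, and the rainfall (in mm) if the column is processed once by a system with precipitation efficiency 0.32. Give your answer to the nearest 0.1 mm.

PW ≈ 37.9 mm; rainfall ≈ 12.1 mm

Precipitable water is the column-integrated vapour mass per unit area: PW = (1/g) Σ q̄ Δp, with q in kg/kg and Δp in Pa (1 kg/m² of water = 1 mm).
Layer 1008–790 hPa: Δp = 218 hPa = 21800 Pa, q̄ = 0.0087 kg/kg → 0.0087 × 21800 / 9.8 = 19.35 mm
Layer 790–610 hPa: Δp = 180 hPa = 18000 Pa, q̄ = 0.0057 kg/kg → 0.0057 × 18000 / 9.8 = 10.47 mm
Layer 610–260 hPa: Δp = 350 hPa = 35000 Pa, q̄ = 0.0021 kg/kg → 0.0021 × 35000 / 9.8 = 7.50 mm
Layer 260–200 hPa: Δp = 60 hPa = 6000 Pa, q̄ = 0.001 kg/kg → 0.001 × 6000 / 9.8 = 0.61 mm
PW = 19.35 + 10.47 + 7.50 + 0.61 = 37.93 ≈ 37.9 mm.
Rainfall = ε × PW = 0.32 × 37.9 = 12.1 mm.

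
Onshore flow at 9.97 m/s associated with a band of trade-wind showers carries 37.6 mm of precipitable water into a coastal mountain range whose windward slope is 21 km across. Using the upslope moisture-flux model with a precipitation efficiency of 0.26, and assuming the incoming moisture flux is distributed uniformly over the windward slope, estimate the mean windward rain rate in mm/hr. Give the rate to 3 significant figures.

Incoming column moisture flux per unit ridge length: F = V × PW = 9.97 × 37.6 = 374.872 mm·m/s.
Spread over the 21 km slope with efficiency ε = 0.26: R = ε·F/W = 0.26 × 374.872 / 21000 m = 4.641e-03 mm/s.
R = 4.641e-03 × 3600 = 16.7 mm/hr.

R ≈ 16.7 mm/hr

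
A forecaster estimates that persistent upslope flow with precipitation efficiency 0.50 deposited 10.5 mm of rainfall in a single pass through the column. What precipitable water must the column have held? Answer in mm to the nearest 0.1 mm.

PW = rainfall / ε = 10.5 / 0.50 = 21.0 mm.

PW ≈ 21.0 mm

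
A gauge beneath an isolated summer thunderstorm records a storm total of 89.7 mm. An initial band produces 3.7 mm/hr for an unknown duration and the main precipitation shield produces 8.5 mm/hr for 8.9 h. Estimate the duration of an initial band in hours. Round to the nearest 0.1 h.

Known phases: 8.5 × 8.9 = 75.65 mm.
Remaining depth = 89.7 − 75.65 = 14.05 mm.
Duration = 14.05 / 3.7 = 3.8 h.

duration ≈ 3.8 h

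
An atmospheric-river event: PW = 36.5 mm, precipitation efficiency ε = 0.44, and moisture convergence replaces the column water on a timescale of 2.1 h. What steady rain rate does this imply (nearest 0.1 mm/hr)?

Each overturning extracts ε × PW = 0.44 × 36.5 = 16.06 mm.
Rate = ε·PW / τ = 16.06 / 2.1 h = 7.6 mm/hr.

R ≈ 7.6 mm/hr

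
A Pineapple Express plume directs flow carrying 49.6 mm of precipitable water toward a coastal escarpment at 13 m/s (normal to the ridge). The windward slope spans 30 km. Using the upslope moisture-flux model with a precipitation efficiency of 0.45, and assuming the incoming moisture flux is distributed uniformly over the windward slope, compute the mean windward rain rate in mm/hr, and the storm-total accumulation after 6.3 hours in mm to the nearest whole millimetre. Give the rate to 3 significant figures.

R ≈ 34.8 mm/hr; total ≈ 219 mm

Incoming column moisture flux per unit ridge length: F = V × PW = 13 × 49.6 = 644.8 mm·m/s.
Spread over the 30 km slope with efficiency ε = 0.45: R = ε·F/W = 0.45 × 644.8 / 30000 m = 9.672e-03 mm/s.
R = 9.672e-03 × 3600 = 34.8 mm/hr.
Over 6.3 h: total = 34.8 × 6.3 = 219.24 ≈ 219 mm.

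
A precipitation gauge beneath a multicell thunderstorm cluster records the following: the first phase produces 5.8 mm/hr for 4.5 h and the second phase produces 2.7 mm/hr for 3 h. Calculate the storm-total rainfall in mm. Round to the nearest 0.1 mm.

Total = Σ Rᵢ Δtᵢ = 5.8 × 4.5 + 2.7 × 3
      = 26.1 + 8.1 = 34.2 mm.

total ≈ 34.2 mm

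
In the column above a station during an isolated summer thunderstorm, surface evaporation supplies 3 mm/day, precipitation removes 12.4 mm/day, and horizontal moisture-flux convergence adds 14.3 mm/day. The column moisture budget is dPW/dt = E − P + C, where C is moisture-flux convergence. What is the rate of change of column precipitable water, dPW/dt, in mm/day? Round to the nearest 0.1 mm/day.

dPW/dt = E − P + C = 3 − 12.4 + (14.3) = 4.9 mm/day.

dPW/dt ≈ 4.9 mm/day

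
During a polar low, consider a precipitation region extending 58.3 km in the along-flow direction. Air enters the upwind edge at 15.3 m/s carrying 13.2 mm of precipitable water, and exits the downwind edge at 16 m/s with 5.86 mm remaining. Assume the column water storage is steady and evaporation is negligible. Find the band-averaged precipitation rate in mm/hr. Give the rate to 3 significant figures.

R ≈ 6.68 mm/hr

Column moisture flux per unit crosswind length is F = V × PW.
Inflow: F_in = 15.3 × 13.2 = 201.96 mm·m/s
Outflow: F_out = 16 × 5.86 = 93.76 mm·m/s
Steady-state rate R = (F_in − F_out)/L = (201.96 − 93.76) / 58300 m = 1.856e-03 mm/s.
R = 1.856e-03 × 3600 = 6.68 mm/hr.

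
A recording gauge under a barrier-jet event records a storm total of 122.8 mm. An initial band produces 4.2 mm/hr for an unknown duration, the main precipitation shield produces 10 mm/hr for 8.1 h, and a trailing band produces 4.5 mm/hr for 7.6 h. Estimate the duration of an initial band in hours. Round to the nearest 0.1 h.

Known phases: 10 × 8.1 + 4.5 × 7.6 = 81 + 34.2 = 115.2 mm.
Remaining depth = 122.8 − 115.2 = 7.6 mm.
Duration = 7.6 / 4.2 = 1.8 h.

duration ≈ 1.8 h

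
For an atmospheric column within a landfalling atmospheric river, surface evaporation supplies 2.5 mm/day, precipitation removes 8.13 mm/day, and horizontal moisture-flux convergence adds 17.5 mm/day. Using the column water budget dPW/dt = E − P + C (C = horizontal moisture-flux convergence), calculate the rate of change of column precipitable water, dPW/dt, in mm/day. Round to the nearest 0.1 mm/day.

dPW/dt ≈ 11.9 mm/day

dPW/dt = E − P + C = 2.5 − 8.13 + (17.5) = 11.9 mm/day.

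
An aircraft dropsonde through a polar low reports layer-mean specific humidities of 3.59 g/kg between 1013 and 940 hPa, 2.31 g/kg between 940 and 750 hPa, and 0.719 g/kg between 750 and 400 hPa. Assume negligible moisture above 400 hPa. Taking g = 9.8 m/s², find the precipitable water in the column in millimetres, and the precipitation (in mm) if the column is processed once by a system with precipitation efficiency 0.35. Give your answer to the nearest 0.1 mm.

Precipitable water is the column-integrated vapour mass per unit area: PW = (1/g) Σ q̄ Δp, with q in kg/kg and Δp in Pa (1 kg/m² of water = 1 mm).
Layer 1013–940 hPa: Δp = 73 hPa = 7300 Pa, q̄ = 0.00359 kg/kg → 0.00359 × 7300 / 9.8 = 2.67 mm
Layer 940–750 hPa: Δp = 190 hPa = 19000 Pa, q̄ = 0.00231 kg/kg → 0.00231 × 19000 / 9.8 = 4.48 mm
Layer 750–400 hPa: Δp = 350 hPa = 35000 Pa, q̄ = 0.000719 kg/kg → 0.000719 × 35000 / 9.8 = 2.57 mm
PW = 2.67 + 4.48 + 2.57 = 9.72 ≈ 9.7 mm.
Precipitation = ε × PW = 0.35 × 9.7 = 3.4 mm.

PW ≈ 9.7 mm; precipitation ≈ 3.4 mm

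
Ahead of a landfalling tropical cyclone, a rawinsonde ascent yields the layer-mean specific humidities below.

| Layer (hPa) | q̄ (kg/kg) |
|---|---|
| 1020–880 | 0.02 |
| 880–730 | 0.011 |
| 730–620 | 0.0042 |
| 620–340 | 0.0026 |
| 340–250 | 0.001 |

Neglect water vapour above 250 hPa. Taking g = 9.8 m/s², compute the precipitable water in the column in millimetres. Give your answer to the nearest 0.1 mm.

PW ≈ 58.5 mm

Precipitable water is the column-integrated vapour mass per unit area: PW = (1/g) Σ q̄ Δp, with q in kg/kg and Δp in Pa (1 kg/m² of water = 1 mm).
Layer 1020–880 hPa: Δp = 140 hPa = 14000 Pa, q̄ = 0.02 kg/kg → 0.02 × 14000 / 9.8 = 28.57 mm
Layer 880–730 hPa: Δp = 150 hPa = 15000 Pa, q̄ = 0.011 kg/kg → 0.011 × 15000 / 9.8 = 16.84 mm
Layer 730–620 hPa: Δp = 110 hPa = 11000 Pa, q̄ = 0.0042 kg/kg → 0.0042 × 11000 / 9.8 = 4.71 mm
Layer 620–340 hPa: Δp = 280 hPa = 28000 Pa, q̄ = 0.0026 kg/kg → 0.0026 × 28000 / 9.8 = 7.43 mm
Layer 340–250 hPa: Δp = 90 hPa = 9000 Pa, q̄ = 0.001 kg/kg → 0.001 × 9000 / 9.8 = 0.92 mm
PW = 28.57 + 16.84 + 4.71 + 7.43 + 0.92 = 58.47 ≈ 58.5 mm.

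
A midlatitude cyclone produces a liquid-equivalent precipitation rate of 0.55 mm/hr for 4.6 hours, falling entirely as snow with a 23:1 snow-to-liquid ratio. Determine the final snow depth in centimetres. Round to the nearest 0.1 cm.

Liquid-equivalent depth = 0.55 × 4.6 = 2.53 mm.
Snow depth = 2.53 mm × 23 = 58.19 mm = 5.8 cm.

snow depth ≈ 5.8 cm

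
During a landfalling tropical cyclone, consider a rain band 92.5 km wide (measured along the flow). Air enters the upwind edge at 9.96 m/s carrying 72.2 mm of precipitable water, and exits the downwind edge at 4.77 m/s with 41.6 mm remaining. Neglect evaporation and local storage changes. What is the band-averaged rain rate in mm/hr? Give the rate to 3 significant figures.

R ≈ 20.3 mm/hr

Column moisture flux per unit crosswind length is F = V × PW.
Inflow: F_in = 9.96 × 72.2 = 719.112 mm·m/s
Outflow: F_out = 4.77 × 41.6 = 198.432 mm·m/s
Steady-state rate R = (F_in − F_out)/L = (719.112 − 198.432) / 92500 m = 5.629e-03 mm/s.
R = 5.629e-03 × 3600 = 20.3 mm/hr.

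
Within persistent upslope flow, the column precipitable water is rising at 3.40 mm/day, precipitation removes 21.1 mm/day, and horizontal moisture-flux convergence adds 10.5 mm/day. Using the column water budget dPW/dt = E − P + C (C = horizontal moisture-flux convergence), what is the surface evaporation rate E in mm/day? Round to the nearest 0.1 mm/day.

E ≈ 14.0 mm/day

dPW/dt = +3.40 mm/day.
E = dPW/dt + P − C = (+3.40) + 21.1 − (10.5) = 14.0 mm/day.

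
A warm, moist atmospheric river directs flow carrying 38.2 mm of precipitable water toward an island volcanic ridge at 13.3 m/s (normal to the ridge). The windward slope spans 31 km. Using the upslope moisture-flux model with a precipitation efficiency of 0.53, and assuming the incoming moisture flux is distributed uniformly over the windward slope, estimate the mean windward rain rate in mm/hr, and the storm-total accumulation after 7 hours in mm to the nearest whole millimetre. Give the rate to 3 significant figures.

Incoming column moisture flux per unit ridge length: F = V × PW = 13.3 × 38.2 = 508.06 mm·m/s.
Spread over the 31 km slope with efficiency ε = 0.53: R = ε·F/W = 0.53 × 508.06 / 31000 m = 8.686e-03 mm/s.
R = 8.686e-03 × 3600 = 31.3 mm/hr.
Over 7 h: total = 31.3 × 7 = 219.1 ≈ 219 mm.

R ≈ 31.3 mm/hr; total ≈ 219 mm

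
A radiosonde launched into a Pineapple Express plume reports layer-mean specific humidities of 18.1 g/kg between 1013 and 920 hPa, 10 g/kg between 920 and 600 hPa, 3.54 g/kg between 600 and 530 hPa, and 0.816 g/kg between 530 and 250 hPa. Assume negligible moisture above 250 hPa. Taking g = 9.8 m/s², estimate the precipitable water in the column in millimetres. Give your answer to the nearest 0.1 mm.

PW ≈ 54.7 mm

Precipitable water is the column-integrated vapour mass per unit area: PW = (1/g) Σ q̄ Δp, with q in kg/kg and Δp in Pa (1 kg/m² of water = 1 mm).
Layer 1013–920 hPa: Δp = 93 hPa = 9300 Pa, q̄ = 0.0181 kg/kg → 0.0181 × 9300 / 9.8 = 17.18 mm
Layer 920–600 hPa: Δp = 320 hPa = 32000 Pa, q̄ = 0.01 kg/kg → 0.01 × 32000 / 9.8 = 32.65 mm
Layer 600–530 hPa: Δp = 70 hPa = 7000 Pa, q̄ = 0.00354 kg/kg → 0.00354 × 7000 / 9.8 = 2.53 mm
Layer 530–250 hPa: Δp = 280 hPa = 28000 Pa, q̄ = 0.000816 kg/kg → 0.000816 × 28000 / 9.8 = 2.33 mm
PW = 17.18 + 32.65 + 2.53 + 2.33 = 54.69 ≈ 54.7 mm.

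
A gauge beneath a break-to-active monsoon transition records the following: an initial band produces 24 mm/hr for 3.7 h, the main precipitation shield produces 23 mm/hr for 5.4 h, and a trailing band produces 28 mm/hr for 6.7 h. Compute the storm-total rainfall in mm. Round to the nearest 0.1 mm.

total ≈ 400.6 mm

Total = Σ Rᵢ Δtᵢ = 24 × 3.7 + 23 × 5.4 + 28 × 6.7
      = 88.8 + 124.2 + 187.6 = 400.6 mm.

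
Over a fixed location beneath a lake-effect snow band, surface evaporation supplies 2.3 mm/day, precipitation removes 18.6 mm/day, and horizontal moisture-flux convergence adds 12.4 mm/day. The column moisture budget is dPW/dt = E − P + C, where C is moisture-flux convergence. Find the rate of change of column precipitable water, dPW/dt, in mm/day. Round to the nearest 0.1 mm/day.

dPW/dt ≈ -3.9 mm/day

dPW/dt = E − P + C = 2.3 − 18.6 + (12.4) = -3.9 mm/day.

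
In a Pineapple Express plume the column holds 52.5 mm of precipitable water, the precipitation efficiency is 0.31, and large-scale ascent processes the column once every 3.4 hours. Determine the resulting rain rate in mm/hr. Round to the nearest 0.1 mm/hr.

Each overturning extracts ε × PW = 0.31 × 52.5 = 16.275 mm.
Rate = ε·PW / τ = 16.275 / 3.4 h = 4.8 mm/hr.

R ≈ 4.8 mm/hr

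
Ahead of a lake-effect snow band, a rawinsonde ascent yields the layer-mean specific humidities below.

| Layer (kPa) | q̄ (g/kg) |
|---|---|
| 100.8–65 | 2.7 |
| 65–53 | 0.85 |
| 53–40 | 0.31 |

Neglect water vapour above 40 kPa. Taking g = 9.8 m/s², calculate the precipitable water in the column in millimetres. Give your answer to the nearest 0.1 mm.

Precipitable water is the column-integrated vapour mass per unit area: PW = (1/g) Σ q̄ Δp, with q in kg/kg and Δp in Pa (1 kg/m² of water = 1 mm).
Layer 100.8–65 kPa: Δp = 358 hPa = 35800 Pa, q̄ = 0.0027 kg/kg → 0.0027 × 35800 / 9.8 = 9.86 mm
Layer 65–53 kPa: Δp = 120 hPa = 12000 Pa, q̄ = 0.00085 kg/kg → 0.00085 × 12000 / 9.8 = 1.04 mm
Layer 53–40 kPa: Δp = 130 hPa = 13000 Pa, q̄ = 0.00031 kg/kg → 0.00031 × 13000 / 9.8 = 0.41 mm
PW = 9.86 + 1.04 + 0.41 = 11.31 ≈ 11.3 mm.

PW ≈ 11.3 mm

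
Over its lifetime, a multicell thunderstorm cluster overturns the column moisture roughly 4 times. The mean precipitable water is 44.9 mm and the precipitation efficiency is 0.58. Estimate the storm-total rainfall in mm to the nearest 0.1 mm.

rainfall ≈ 104.2 mm

Each cycle deposits ε × PW = 0.58 × 44.9 = 26.042 mm.
Over 4 cycles: 4 × 26.042 = 104.2 mm.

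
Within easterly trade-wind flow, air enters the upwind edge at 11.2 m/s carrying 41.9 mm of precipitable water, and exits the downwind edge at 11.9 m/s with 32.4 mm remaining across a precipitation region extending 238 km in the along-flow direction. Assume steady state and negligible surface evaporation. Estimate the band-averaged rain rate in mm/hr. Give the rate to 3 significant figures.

R ≈ 1.27 mm/hr

Column moisture flux per unit crosswind length is F = V × PW.
Inflow: F_in = 11.2 × 41.9 = 469.28 mm·m/s
Outflow: F_out = 11.9 × 32.4 = 385.56 mm·m/s
Steady-state rate R = (F_in − F_out)/L = (469.28 − 385.56) / 238000 m = 3.518e-04 mm/s.
R = 3.518e-04 × 3600 = 1.27 mm/hr.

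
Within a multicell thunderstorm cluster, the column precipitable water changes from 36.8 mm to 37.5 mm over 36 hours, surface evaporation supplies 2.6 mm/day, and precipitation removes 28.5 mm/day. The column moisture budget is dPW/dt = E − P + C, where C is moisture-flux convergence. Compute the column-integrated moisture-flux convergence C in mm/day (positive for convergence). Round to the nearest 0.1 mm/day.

dPW/dt = (37.5 − 36.8) mm / (36/24 day) = +0.467 mm/day.
C = dPW/dt − E + P = (+0.467) − 2.6 + 28.5 = 26.4 mm/day.

C ≈ 26.4 mm/day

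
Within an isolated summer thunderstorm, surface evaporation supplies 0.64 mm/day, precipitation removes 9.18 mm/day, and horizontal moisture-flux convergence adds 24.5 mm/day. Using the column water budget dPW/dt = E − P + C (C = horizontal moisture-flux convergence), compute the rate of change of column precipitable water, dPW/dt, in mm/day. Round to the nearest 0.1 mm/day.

dPW/dt ≈ 16.0 mm/day

dPW/dt = E − P + C = 0.64 − 9.18 + (24.5) = 16.0 mm/day.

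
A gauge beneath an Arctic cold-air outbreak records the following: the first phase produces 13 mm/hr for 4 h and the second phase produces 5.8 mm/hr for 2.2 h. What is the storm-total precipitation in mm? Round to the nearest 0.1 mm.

total ≈ 64.8 mm

Total = Σ Rᵢ Δtᵢ = 13 × 4 + 5.8 × 2.2
      = 52 + 12.76 = 64.8 mm.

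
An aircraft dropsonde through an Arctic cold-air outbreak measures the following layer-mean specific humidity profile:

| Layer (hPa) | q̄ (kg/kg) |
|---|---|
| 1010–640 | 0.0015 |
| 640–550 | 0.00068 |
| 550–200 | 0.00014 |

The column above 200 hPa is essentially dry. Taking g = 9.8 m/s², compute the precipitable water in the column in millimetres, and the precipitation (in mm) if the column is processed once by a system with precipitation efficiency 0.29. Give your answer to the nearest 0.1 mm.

PW ≈ 6.8 mm; precipitation ≈ 2.0 mm

Precipitable water is the column-integrated vapour mass per unit area: PW = (1/g) Σ q̄ Δp, with q in kg/kg and Δp in Pa (1 kg/m² of water = 1 mm).
Layer 1010–640 hPa: Δp = 370 hPa = 37000 Pa, q̄ = 0.0015 kg/kg → 0.0015 × 37000 / 9.8 = 5.66 mm
Layer 640–550 hPa: Δp = 90 hPa = 9000 Pa, q̄ = 0.00068 kg/kg → 0.00068 × 9000 / 9.8 = 0.62 mm
Layer 550–200 hPa: Δp = 350 hPa = 35000 Pa, q̄ = 0.00014 kg/kg → 0.00014 × 35000 / 9.8 = 0.50 mm
PW = 5.66 + 0.62 + 0.50 = 6.78 ≈ 6.8 mm.
Precipitation = ε × PW = 0.29 × 6.8 = 2.0 mm.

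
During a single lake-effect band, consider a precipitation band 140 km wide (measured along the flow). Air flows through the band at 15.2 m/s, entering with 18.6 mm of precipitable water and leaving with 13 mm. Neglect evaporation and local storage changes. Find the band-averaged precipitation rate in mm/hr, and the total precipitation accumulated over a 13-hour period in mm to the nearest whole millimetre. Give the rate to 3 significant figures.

Column moisture flux per unit crosswind length is F = V × PW.
Inflow: F_in = 15.2 × 18.6 = 282.72 mm·m/s
Outflow: F_out = 15.2 × 13 = 197.6 mm·m/s
Steady-state rate R = (F_in − F_out)/L = (282.72 − 197.6) / 140000 m = 6.080e-04 mm/s.
R = 6.080e-04 × 3600 = 2.19 mm/hr.
Over 13 h: total = 2.19 × 13 = 28.47 ≈ 28 mm.

R ≈ 2.19 mm/hr; total ≈ 28 mm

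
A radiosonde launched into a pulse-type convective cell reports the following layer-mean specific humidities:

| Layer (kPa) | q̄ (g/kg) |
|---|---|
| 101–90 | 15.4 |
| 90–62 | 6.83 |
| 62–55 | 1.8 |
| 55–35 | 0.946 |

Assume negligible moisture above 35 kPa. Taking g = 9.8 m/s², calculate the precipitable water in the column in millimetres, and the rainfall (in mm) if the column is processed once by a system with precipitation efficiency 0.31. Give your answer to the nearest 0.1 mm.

PW ≈ 40.0 mm; rainfall ≈ 12.4 mm

Precipitable water is the column-integrated vapour mass per unit area: PW = (1/g) Σ q̄ Δp, with q in kg/kg and Δp in Pa (1 kg/m² of water = 1 mm).
Layer 101–90 kPa: Δp = 110 hPa = 11000 Pa, q̄ = 0.0154 kg/kg → 0.0154 × 11000 / 9.8 = 17.29 mm
Layer 90–62 kPa: Δp = 280 hPa = 28000 Pa, q̄ = 0.00683 kg/kg → 0.00683 × 28000 / 9.8 = 19.51 mm
Layer 62–55 kPa: Δp = 70 hPa = 7000 Pa, q̄ = 0.0018 kg/kg → 0.0018 × 7000 / 9.8 = 1.29 mm
Layer 55–35 kPa: Δp = 200 hPa = 20000 Pa, q̄ = 0.000946 kg/kg → 0.000946 × 20000 / 9.8 = 1.93 mm
PW = 17.29 + 19.51 + 1.29 + 1.93 = 40.02 ≈ 40.0 mm.
Rainfall = ε × PW = 0.31 × 40.0 = 12.4 mm.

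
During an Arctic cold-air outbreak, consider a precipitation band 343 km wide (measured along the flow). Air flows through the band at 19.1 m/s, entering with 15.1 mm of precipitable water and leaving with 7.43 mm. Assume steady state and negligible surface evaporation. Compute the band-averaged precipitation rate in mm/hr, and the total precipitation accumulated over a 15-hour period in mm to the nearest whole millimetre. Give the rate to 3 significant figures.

R ≈ 1.54 mm/hr; total ≈ 23 mm

Column moisture flux per unit crosswind length is F = V × PW.
Inflow: F_in = 19.1 × 15.1 = 288.41 mm·m/s
Outflow: F_out = 19.1 × 7.43 = 141.913 mm·m/s
Steady-state rate R = (F_in − F_out)/L = (288.41 − 141.913) / 343000 m = 4.271e-04 mm/s.
R = 4.271e-04 × 3600 = 1.54 mm/hr.
Over 15 h: total = 1.54 × 15 = 23.1 ≈ 23 mm.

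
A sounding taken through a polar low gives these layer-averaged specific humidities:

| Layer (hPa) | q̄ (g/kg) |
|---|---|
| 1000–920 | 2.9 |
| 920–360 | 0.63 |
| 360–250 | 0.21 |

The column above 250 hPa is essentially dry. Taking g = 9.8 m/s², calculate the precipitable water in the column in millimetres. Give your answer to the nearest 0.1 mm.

PW ≈ 6.2 mm

Precipitable water is the column-integrated vapour mass per unit area: PW = (1/g) Σ q̄ Δp, with q in kg/kg and Δp in Pa (1 kg/m² of water = 1 mm).
Layer 1000–920 hPa: Δp = 80 hPa = 8000 Pa, q̄ = 0.0029 kg/kg → 0.0029 × 8000 / 9.8 = 2.37 mm
Layer 920–360 hPa: Δp = 560 hPa = 56000 Pa, q̄ = 0.00063 kg/kg → 0.00063 × 56000 / 9.8 = 3.60 mm
Layer 360–250 hPa: Δp = 110 hPa = 11000 Pa, q̄ = 0.00021 kg/kg → 0.00021 × 11000 / 9.8 = 0.24 mm
PW = 2.37 + 3.60 + 0.24 = 6.21 ≈ 6.2 mm.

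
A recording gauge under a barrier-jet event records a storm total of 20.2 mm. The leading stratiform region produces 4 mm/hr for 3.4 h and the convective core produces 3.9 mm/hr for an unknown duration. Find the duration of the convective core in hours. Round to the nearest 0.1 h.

duration ≈ 1.7 h

Known phases: 4 × 3.4 = 13.6 mm.
Remaining depth = 20.2 − 13.6 = 6.6 mm.
Duration = 6.6 / 3.9 = 1.7 h.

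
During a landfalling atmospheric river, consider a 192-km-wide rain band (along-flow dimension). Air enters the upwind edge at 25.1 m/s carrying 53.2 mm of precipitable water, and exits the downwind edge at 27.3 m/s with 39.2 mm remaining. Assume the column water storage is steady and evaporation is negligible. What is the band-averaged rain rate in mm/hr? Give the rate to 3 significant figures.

Column moisture flux per unit crosswind length is F = V × PW.
Inflow: F_in = 25.1 × 53.2 = 1335.32 mm·m/s
Outflow: F_out = 27.3 × 39.2 = 1070.16 mm·m/s
Steady-state rate R = (F_in − F_out)/L = (1335.32 − 1070.16) / 192000 m = 1.381e-03 mm/s.
R = 1.381e-03 × 3600 = 4.97 mm/hr.

R ≈ 4.97 mm/hr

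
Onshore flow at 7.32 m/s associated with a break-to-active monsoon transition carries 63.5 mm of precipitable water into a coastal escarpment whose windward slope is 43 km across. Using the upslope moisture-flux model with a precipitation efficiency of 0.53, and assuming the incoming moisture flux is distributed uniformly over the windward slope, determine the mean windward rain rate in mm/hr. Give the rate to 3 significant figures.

R ≈ 20.6 mm/hr

Incoming column moisture flux per unit ridge length: F = V × PW = 7.32 × 63.5 = 464.82 mm·m/s.
Spread over the 43 km slope with efficiency ε = 0.53: R = ε·F/W = 0.53 × 464.82 / 43000 m = 5.729e-03 mm/s.
R = 5.729e-03 × 3600 = 20.6 mm/hr.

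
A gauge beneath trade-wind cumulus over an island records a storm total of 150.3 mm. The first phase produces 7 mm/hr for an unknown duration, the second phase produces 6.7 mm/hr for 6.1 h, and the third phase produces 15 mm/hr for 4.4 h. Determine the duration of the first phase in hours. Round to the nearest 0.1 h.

Known phases: 6.7 × 6.1 + 15 × 4.4 = 40.87 + 66 = 106.87 mm.
Remaining depth = 150.3 − 106.87 = 43.43 mm.
Duration = 43.43 / 7 = 6.2 h.

duration ≈ 6.2 h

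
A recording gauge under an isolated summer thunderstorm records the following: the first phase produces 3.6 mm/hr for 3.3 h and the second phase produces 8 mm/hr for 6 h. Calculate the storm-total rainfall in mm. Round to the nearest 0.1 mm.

total ≈ 59.9 mm

Total = Σ Rᵢ Δtᵢ = 3.6 × 3.3 + 8 × 6
      = 11.88 + 48 = 59.9 mm.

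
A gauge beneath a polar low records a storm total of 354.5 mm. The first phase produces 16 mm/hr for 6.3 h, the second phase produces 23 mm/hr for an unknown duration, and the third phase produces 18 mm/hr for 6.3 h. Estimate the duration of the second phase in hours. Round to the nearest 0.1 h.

Known phases: 16 × 6.3 + 18 × 6.3 = 100.8 + 113.4 = 214.2 mm.
Remaining depth = 354.5 − 214.2 = 140.3 mm.
Duration = 140.3 / 23 = 6.1 h.

duration ≈ 6.1 h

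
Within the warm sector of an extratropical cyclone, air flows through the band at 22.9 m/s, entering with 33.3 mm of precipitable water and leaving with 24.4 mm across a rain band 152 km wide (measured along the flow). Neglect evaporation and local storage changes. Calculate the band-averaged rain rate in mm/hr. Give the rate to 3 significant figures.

R ≈ 4.83 mm/hr

Column moisture flux per unit crosswind length is F = V × PW.
Inflow: F_in = 22.9 × 33.3 = 762.57 mm·m/s
Outflow: F_out = 22.9 × 24.4 = 558.76 mm·m/s
Steady-state rate R = (F_in − F_out)/L = (762.57 − 558.76) / 152000 m = 1.341e-03 mm/s.
R = 1.341e-03 × 3600 = 4.83 mm/hr.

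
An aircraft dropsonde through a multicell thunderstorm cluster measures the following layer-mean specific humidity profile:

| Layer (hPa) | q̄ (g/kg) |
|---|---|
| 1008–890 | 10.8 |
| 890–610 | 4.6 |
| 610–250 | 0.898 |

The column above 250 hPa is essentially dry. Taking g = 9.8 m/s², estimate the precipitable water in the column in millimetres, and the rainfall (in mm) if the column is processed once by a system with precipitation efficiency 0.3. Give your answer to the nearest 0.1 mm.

Precipitable water is the column-integrated vapour mass per unit area: PW = (1/g) Σ q̄ Δp, with q in kg/kg and Δp in Pa (1 kg/m² of water = 1 mm).
Layer 1008–890 hPa: Δp = 118 hPa = 11800 Pa, q̄ = 0.0108 kg/kg → 0.0108 × 11800 / 9.8 = 13.00 mm
Layer 890–610 hPa: Δp = 280 hPa = 28000 Pa, q̄ = 0.0046 kg/kg → 0.0046 × 28000 / 9.8 = 13.14 mm
Layer 610–250 hPa: Δp = 360 hPa = 36000 Pa, q̄ = 0.000898 kg/kg → 0.000898 × 36000 / 9.8 = 3.30 mm
PW = 13.00 + 13.14 + 3.30 = 29.44 ≈ 29.4 mm.
Rainfall = ε × PW = 0.3 × 29.4 = 8.8 mm.

PW ≈ 29.4 mm; rainfall ≈ 8.8 mm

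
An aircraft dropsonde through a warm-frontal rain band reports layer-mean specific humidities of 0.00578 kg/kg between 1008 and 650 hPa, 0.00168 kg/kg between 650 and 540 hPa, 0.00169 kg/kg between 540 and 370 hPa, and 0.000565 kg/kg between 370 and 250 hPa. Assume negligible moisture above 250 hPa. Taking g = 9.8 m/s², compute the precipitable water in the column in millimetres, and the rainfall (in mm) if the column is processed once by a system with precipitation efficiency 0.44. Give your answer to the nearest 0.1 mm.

Precipitable water is the column-integrated vapour mass per unit area: PW = (1/g) Σ q̄ Δp, with q in kg/kg and Δp in Pa (1 kg/m² of water = 1 mm).
Layer 1008–650 hPa: Δp = 358 hPa = 35800 Pa, q̄ = 0.00578 kg/kg → 0.00578 × 35800 / 9.8 = 21.11 mm
Layer 650–540 hPa: Δp = 110 hPa = 11000 Pa, q̄ = 0.00168 kg/kg → 0.00168 × 11000 / 9.8 = 1.89 mm
Layer 540–370 hPa: Δp = 170 hPa = 17000 Pa, q̄ = 0.00169 kg/kg → 0.00169 × 17000 / 9.8 = 2.93 mm
Layer 370–250 hPa: Δp = 120 hPa = 12000 Pa, q̄ = 0.000565 kg/kg → 0.000565 × 12000 / 9.8 = 0.69 mm
PW = 21.11 + 1.89 + 2.93 + 0.69 = 26.62 ≈ 26.6 mm.
Rainfall = ε × PW = 0.44 × 26.6 = 11.7 mm.

PW ≈ 26.6 mm; rainfall ≈ 11.7 mm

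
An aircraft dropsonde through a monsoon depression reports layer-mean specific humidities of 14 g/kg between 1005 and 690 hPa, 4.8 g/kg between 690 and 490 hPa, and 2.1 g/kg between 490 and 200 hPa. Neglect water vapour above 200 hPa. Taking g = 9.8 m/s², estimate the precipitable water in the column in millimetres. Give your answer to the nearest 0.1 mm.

PW ≈ 61.0 mm

Precipitable water is the column-integrated vapour mass per unit area: PW = (1/g) Σ q̄ Δp, with q in kg/kg and Δp in Pa (1 kg/m² of water = 1 mm).
Layer 1005–690 hPa: Δp = 315 hPa = 31500 Pa, q̄ = 0.014 kg/kg → 0.014 × 31500 / 9.8 = 45.00 mm
Layer 690–490 hPa: Δp = 200 hPa = 20000 Pa, q̄ = 0.0048 kg/kg → 0.0048 × 20000 / 9.8 = 9.80 mm
Layer 490–200 hPa: Δp = 290 hPa = 29000 Pa, q̄ = 0.0021 kg/kg → 0.0021 × 29000 / 9.8 = 6.21 mm
PW = 45.00 + 9.80 + 6.21 = 61.01 ≈ 61.0 mm.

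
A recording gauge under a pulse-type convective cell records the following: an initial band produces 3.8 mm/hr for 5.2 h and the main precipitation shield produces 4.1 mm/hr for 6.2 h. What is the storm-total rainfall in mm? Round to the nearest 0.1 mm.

Total = Σ Rᵢ Δtᵢ = 3.8 × 5.2 + 4.1 × 6.2
      = 19.76 + 25.42 = 45.2 mm.

total ≈ 45.2 mm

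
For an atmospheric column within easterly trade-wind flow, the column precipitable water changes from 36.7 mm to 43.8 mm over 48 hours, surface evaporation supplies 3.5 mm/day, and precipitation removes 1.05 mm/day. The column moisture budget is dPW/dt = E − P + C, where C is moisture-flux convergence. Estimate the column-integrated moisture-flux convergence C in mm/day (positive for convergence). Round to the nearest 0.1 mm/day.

C ≈ 1.1 mm/day

dPW/dt = (43.8 − 36.7) mm / (48/24 day) = +3.550 mm/day.
C = dPW/dt − E + P = (+3.550) − 3.5 + 1.05 = 1.1 mm/day.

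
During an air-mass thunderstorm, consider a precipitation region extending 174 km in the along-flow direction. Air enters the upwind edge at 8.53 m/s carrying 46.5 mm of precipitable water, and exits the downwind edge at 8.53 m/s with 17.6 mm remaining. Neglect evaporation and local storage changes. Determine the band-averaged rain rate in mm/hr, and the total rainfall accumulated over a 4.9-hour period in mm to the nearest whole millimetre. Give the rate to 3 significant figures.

R ≈ 5.10 mm/hr; total ≈ 25 mm

Column moisture flux per unit crosswind length is F = V × PW.
Inflow: F_in = 8.53 × 46.5 = 396.645 mm·m/s
Outflow: F_out = 8.53 × 17.6 = 150.128 mm·m/s
Steady-state rate R = (F_in − F_out)/L = (396.645 − 150.128) / 174000 m = 1.417e-03 mm/s.
R = 1.417e-03 × 3600 = 5.10 mm/hr.
Over 4.9 h: total = 5.10 × 4.9 = 24.99 ≈ 25 mm.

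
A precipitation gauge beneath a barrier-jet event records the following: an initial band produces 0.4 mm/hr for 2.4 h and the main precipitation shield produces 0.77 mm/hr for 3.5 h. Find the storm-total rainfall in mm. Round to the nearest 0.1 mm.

Total = Σ Rᵢ Δtᵢ = 0.4 × 2.4 + 0.77 × 3.5
      = 0.96 + 2.695 = 3.7 mm.

total ≈ 3.7 mm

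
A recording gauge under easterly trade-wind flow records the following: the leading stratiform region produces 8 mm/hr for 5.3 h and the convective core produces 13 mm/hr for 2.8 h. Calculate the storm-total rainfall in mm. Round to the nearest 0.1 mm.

Total = Σ Rᵢ Δtᵢ = 8 × 5.3 + 13 × 2.8
      = 42.4 + 36.4 = 78.8 mm.

total ≈ 78.8 mm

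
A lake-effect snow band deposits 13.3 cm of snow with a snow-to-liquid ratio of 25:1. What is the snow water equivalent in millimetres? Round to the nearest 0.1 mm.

SWE ≈ 5.3 mm

SWE = snow depth / ratio = 13.3 cm / 25 = 0.532 cm = 5.3 mm.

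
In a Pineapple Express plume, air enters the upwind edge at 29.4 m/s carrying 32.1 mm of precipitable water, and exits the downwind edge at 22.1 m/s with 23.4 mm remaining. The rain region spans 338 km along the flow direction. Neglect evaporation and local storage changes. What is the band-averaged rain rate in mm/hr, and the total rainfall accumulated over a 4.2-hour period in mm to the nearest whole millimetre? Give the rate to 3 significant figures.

Column moisture flux per unit crosswind length is F = V × PW.
Inflow: F_in = 29.4 × 32.1 = 943.74 mm·m/s
Outflow: F_out = 22.1 × 23.4 = 517.14 mm·m/s
Steady-state rate R = (F_in − F_out)/L = (943.74 − 517.14) / 338000 m = 1.262e-03 mm/s.
R = 1.262e-03 × 3600 = 4.54 mm/hr.
Over 4.2 h: total = 4.54 × 4.2 = 19.068 ≈ 19 mm.

R ≈ 4.54 mm/hr; total ≈ 19 mm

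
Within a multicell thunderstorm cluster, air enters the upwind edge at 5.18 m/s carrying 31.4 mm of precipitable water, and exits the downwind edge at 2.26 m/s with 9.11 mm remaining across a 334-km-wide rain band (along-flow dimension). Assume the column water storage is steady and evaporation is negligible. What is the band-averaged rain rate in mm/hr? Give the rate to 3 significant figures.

R ≈ 1.53 mm/hr

Column moisture flux per unit crosswind length is F = V × PW.
Inflow: F_in = 5.18 × 31.4 = 162.652 mm·m/s
Outflow: F_out = 2.26 × 9.11 = 20.5886 mm·m/s
Steady-state rate R = (F_in − F_out)/L = (162.652 − 20.5886) / 334000 m = 4.253e-04 mm/s.
R = 4.253e-04 × 3600 = 1.53 mm/hr.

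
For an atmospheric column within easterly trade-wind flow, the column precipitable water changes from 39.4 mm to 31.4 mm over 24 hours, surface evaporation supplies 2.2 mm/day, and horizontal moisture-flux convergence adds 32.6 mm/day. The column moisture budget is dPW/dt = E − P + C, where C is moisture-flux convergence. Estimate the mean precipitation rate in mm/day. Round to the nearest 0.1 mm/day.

dPW/dt = (31.4 − 39.4) mm / (24/24 day) = -8.000 mm/day.
P = E + C − dPW/dt = 2.2 + (32.6) − (-8.000) = 42.8 mm/day.

P ≈ 42.8 mm/day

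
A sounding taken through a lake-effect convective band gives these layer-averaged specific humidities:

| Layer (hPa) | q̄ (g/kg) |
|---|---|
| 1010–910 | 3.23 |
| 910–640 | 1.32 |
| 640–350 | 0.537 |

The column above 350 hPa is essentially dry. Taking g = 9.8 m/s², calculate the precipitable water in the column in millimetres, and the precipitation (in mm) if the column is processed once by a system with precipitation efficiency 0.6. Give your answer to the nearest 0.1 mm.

Precipitable water is the column-integrated vapour mass per unit area: PW = (1/g) Σ q̄ Δp, with q in kg/kg and Δp in Pa (1 kg/m² of water = 1 mm).
Layer 1010–910 hPa: Δp = 100 hPa = 10000 Pa, q̄ = 0.00323 kg/kg → 0.00323 × 10000 / 9.8 = 3.30 mm
Layer 910–640 hPa: Δp = 270 hPa = 27000 Pa, q̄ = 0.00132 kg/kg → 0.00132 × 27000 / 9.8 = 3.64 mm
Layer 640–350 hPa: Δp = 290 hPa = 29000 Pa, q̄ = 0.000537 kg/kg → 0.000537 × 29000 / 9.8 = 1.59 mm
PW = 3.30 + 3.64 + 1.59 = 8.53 ≈ 8.5 mm.
Precipitation = ε × PW = 0.6 × 8.5 = 5.1 mm.

PW ≈ 8.5 mm; precipitation ≈ 5.1 mm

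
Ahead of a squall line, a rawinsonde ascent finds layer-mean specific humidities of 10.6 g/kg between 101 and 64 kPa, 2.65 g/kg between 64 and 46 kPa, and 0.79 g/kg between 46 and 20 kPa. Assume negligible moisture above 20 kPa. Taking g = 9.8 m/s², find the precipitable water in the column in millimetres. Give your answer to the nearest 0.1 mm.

Precipitable water is the column-integrated vapour mass per unit area: PW = (1/g) Σ q̄ Δp, with q in kg/kg and Δp in Pa (1 kg/m² of water = 1 mm).
Layer 101–64 kPa: Δp = 370 hPa = 37000 Pa, q̄ = 0.0106 kg/kg → 0.0106 × 37000 / 9.8 = 40.02 mm
Layer 64–46 kPa: Δp = 180 hPa = 18000 Pa, q̄ = 0.00265 kg/kg → 0.00265 × 18000 / 9.8 = 4.87 mm
Layer 46–20 kPa: Δp = 260 hPa = 26000 Pa, q̄ = 0.00079 kg/kg → 0.00079 × 26000 / 9.8 = 2.10 mm
PW = 40.02 + 4.87 + 2.10 = 46.99 ≈ 47.0 mm.

PW ≈ 47.0 mm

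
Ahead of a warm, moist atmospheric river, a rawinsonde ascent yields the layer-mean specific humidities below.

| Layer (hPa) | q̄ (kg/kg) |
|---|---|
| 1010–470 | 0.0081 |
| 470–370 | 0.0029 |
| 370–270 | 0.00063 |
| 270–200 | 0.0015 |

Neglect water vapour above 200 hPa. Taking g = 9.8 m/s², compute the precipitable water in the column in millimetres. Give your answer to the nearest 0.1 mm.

PW ≈ 49.3 mm

Precipitable water is the column-integrated vapour mass per unit area: PW = (1/g) Σ q̄ Δp, with q in kg/kg and Δp in Pa (1 kg/m² of water = 1 mm).
Layer 1010–470 hPa: Δp = 540 hPa = 54000 Pa, q̄ = 0.0081 kg/kg → 0.0081 × 54000 / 9.8 = 44.63 mm
Layer 470–370 hPa: Δp = 100 hPa = 10000 Pa, q̄ = 0.0029 kg/kg → 0.0029 × 10000 / 9.8 = 2.96 mm
Layer 370–270 hPa: Δp = 100 hPa = 10000 Pa, q̄ = 0.00063 kg/kg → 0.00063 × 10000 / 9.8 = 0.64 mm
Layer 270–200 hPa: Δp = 70 hPa = 7000 Pa, q̄ = 0.0015 kg/kg → 0.0015 × 7000 / 9.8 = 1.07 mm
PW = 44.63 + 2.96 + 0.64 + 1.07 = 49.30 ≈ 49.3 mm.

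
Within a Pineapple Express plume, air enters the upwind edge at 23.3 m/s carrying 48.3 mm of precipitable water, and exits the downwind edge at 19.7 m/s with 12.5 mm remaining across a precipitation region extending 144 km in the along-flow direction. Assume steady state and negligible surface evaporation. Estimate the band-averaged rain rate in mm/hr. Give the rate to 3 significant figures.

Column moisture flux per unit crosswind length is F = V × PW.
Inflow: F_in = 23.3 × 48.3 = 1125.39 mm·m/s
Outflow: F_out = 19.7 × 12.5 = 246.25 mm·m/s
Steady-state rate R = (F_in − F_out)/L = (1125.39 − 246.25) / 144000 m = 6.105e-03 mm/s.
R = 6.105e-03 × 3600 = 22.0 mm/hr.

R ≈ 22.0 mm/hr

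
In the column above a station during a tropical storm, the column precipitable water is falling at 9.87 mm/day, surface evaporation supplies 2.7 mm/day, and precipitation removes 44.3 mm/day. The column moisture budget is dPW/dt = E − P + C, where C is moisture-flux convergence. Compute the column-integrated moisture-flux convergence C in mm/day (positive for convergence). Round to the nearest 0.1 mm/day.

dPW/dt = -9.87 mm/day.
C = dPW/dt − E + P = (-9.87) − 2.7 + 44.3 = 31.7 mm/day.

C ≈ 31.7 mm/day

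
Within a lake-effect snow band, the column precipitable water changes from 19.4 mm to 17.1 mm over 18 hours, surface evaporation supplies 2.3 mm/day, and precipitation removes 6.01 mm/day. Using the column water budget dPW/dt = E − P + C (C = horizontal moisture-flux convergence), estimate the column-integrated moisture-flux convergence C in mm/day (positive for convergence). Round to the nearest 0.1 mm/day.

dPW/dt = (17.1 − 19.4) mm / (18/24 day) = -3.067 mm/day.
C = dPW/dt − E + P = (-3.067) − 2.3 + 6.01 = 0.6 mm/day.

C ≈ 0.6 mm/day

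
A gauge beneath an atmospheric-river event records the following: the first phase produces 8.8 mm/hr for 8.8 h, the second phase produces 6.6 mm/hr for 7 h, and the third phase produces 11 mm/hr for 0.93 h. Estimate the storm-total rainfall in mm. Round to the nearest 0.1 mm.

Total = Σ Rᵢ Δtᵢ = 8.8 × 8.8 + 6.6 × 7 + 11 × 0.93
      = 77.44 + 46.2 + 10.23 = 133.9 mm.

total ≈ 133.9 mm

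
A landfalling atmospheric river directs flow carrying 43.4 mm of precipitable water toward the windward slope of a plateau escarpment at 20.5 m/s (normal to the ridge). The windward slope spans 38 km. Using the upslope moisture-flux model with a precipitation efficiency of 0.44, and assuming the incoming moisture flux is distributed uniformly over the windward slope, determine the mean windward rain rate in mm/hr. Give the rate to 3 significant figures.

R ≈ 37.1 mm/hr

Incoming column moisture flux per unit ridge length: F = V × PW = 20.5 × 43.4 = 889.7 mm·m/s.
Spread over the 38 km slope with efficiency ε = 0.44: R = ε·F/W = 0.44 × 889.7 / 38000 m = 1.030e-02 mm/s.
R = 1.030e-02 × 3600 = 37.1 mm/hr.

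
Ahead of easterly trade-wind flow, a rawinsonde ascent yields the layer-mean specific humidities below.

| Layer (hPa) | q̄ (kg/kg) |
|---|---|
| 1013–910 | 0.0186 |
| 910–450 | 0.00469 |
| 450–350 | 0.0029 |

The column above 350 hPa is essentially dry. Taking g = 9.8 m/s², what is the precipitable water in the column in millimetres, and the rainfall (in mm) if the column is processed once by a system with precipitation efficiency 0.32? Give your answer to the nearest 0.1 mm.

PW ≈ 44.5 mm; rainfall ≈ 14.2 mm

Precipitable water is the column-integrated vapour mass per unit area: PW = (1/g) Σ q̄ Δp, with q in kg/kg and Δp in Pa (1 kg/m² of water = 1 mm).
Layer 1013–910 hPa: Δp = 103 hPa = 10300 Pa, q̄ = 0.0186 kg/kg → 0.0186 × 10300 / 9.8 = 19.55 mm
Layer 910–450 hPa: Δp = 460 hPa = 46000 Pa, q̄ = 0.00469 kg/kg → 0.00469 × 46000 / 9.8 = 22.01 mm
Layer 450–350 hPa: Δp = 100 hPa = 10000 Pa, q̄ = 0.0029 kg/kg → 0.0029 × 10000 / 9.8 = 2.96 mm
PW = 19.55 + 22.01 + 2.96 = 44.52 ≈ 44.5 mm.
Rainfall = ε × PW = 0.32 × 44.5 = 14.2 mm.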